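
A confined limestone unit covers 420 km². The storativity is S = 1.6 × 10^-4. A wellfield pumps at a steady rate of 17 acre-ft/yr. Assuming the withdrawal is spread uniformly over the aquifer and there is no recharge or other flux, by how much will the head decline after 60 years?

Δh ≈ 18.7 m

A = 420 km² = 4.2 × 10^8 m²
Q = 17 acre-ft/yr = 57.45 m³/d
t = 60 years = 21900 d
ΔV = Q × t = 57.45 m³/d × 21900 d = 1.258 × 10^6 m³
Δh = ΔV / (S × A) = 1.258 × 10^6 / (1.6 × 10^-4 × 4.2 × 10^8) = 18.72 m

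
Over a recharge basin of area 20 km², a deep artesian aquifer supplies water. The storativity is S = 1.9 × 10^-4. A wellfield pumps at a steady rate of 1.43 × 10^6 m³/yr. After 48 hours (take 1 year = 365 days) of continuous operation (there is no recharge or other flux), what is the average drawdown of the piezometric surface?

Δh ≈ 2.06 m

A = 20 km² = 2 × 10^7 m²
Q = 1.43 × 10^6 m³/yr = 3918 m³/d
t = 48 hours = 2 d
ΔV = Q × t = 3918 m³/d × 2 d = 7836 m³
Δh = ΔV / (S × A) = 7836 / (1.9 × 10^-4 × 2 × 10^7) = 2.062 m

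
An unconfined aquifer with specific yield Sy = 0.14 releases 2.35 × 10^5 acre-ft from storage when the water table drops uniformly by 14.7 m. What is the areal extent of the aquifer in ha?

ΔV = 2.35 × 10^5 acre-ft = 2.899 × 10^8 m³
A = ΔV / (Sy × Δh) = 2.899 × 10^8 / (0.14 × 14.7) = 1.408 × 10^8 m²
A = 1.408 × 10^8 m² = 14080 ha

A ≈ 14100 ha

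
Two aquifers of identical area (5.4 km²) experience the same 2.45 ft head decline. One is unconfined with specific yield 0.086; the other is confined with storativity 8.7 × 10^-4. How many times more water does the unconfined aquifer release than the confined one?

A = 5.4 km² = 5.4 × 10^6 m²
Δh = 2.45 ft = 0.7468 m
Unconfined: ΔV_u = Sy × A × Δh = 0.086 × 5.4 × 10^6 × 0.7468 = 3.468 × 10^5 m³
Confined: ΔV_c = S × A × Δh = 8.7 × 10^-4 × 5.4 × 10^6 × 0.7468 = 3508 m³
Ratio = ΔV_u / ΔV_c = Sy / S = 0.086 / 8.7 × 10^-4 = 98.85

ΔV_u / ΔV_c ≈ 98.9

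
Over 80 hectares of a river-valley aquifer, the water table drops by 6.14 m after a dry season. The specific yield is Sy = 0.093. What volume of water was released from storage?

A = 80 hectares = 8 × 10^5 m²
ΔV = Sy × A × Δh = 0.093 × 8 × 10^5 m² × 6.14 m = 4.568 × 10^5 m³

ΔV ≈ 4.57 × 10^5 m³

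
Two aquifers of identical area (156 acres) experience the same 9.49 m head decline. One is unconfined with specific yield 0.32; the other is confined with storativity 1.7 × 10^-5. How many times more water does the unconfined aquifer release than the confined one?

A = 156 acres = 6.313 × 10^5 m²
Unconfined: ΔV_u = Sy × A × Δh = 0.32 × 6.313 × 10^5 × 9.49 = 1.917 × 10^6 m³
Confined: ΔV_c = S × A × Δh = 1.7 × 10^-5 × 6.313 × 10^5 × 9.49 = 101.8 m³
Ratio = ΔV_u / ΔV_c = Sy / S = 0.32 / 1.7 × 10^-5 = 18820

ΔV_u / ΔV_c ≈ 18800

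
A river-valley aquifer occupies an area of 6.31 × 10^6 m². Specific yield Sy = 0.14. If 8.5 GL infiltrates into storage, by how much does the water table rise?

Δh ≈ 9.62 m

ΔV = 8.5 GL = 8.5 × 10^6 m³
Δh = ΔV / (Sy × A) = 8.5 × 10^6 m³ / (0.14 × 6.31 × 10^6 m²) = 9.622 m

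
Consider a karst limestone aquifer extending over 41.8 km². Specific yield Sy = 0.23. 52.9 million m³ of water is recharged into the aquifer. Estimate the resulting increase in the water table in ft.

A = 41.8 km² = 4.18 × 10^7 m²
ΔV = 52.9 million m³ = 5.29 × 10^7 m³
Δh = ΔV / (Sy × A) = 5.29 × 10^7 m³ / (0.23 × 4.18 × 10^7 m²) = 5.502 m
Δh = 5.502 m = 18.05 ft

Δh ≈ 18.1 ft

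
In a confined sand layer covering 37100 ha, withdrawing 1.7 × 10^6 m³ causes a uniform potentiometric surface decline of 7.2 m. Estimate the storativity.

A = 37100 ha = 3.71 × 10^8 m²
S = ΔV / (A × Δh) = 1.7 × 10^6 m³ / (3.71 × 10^8 m² × 7.2 m) = 6.364 × 10^-4

S ≈ 6.4 × 10^-4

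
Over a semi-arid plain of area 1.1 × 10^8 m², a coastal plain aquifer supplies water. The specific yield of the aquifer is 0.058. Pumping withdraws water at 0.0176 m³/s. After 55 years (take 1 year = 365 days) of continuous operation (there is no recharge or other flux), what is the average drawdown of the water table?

Q = 0.0176 m³/s = 1521 m³/d
t = 55 years = 20080 d
ΔV = Q × t = 1521 m³/d × 20080 d = 3.053 × 10^7 m³
Δh = ΔV / (Sy × A) = 3.053 × 10^7 / (0.058 × 1.1 × 10^8) = 4.785 m

Δh ≈ 4.78 m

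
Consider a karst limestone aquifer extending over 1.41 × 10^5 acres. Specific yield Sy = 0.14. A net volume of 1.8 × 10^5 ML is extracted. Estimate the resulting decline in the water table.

A = 1.41 × 10^5 acres = 5.706 × 10^8 m²
ΔV = 1.8 × 10^5 ML = 1.8 × 10^8 m³
Δh = ΔV / (Sy × A) = 1.8 × 10^8 m³ / (0.14 × 5.706 × 10^8 m²) = 2.253 m

Δh ≈ 2.25 m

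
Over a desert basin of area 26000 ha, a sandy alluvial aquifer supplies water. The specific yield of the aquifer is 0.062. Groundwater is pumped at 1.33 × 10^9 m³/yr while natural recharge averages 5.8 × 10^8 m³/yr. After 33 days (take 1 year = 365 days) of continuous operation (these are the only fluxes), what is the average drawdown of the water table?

Δh ≈ 4.21 m

A = 26000 ha = 2.6 × 10^8 m²
Net abstraction = 1.33 × 10^9 − 5.8 × 10^8 = 7.5 × 10^8 m³/yr
Q_net = 7.5 × 10^8 m³/yr = 2.055 × 10^6 m³/d
ΔV = Q × t = 2.055 × 10^6 m³/d × 33 d = 6.781 × 10^7 m³
Δh = ΔV / (Sy × A) = 6.781 × 10^7 / (0.062 × 2.6 × 10^8) = 4.206 m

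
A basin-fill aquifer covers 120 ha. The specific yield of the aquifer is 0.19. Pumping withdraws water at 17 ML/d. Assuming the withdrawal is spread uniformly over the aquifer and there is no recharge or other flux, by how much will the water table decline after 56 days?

A = 120 ha = 1.2 × 10^6 m²
Q = 17 ML/d = 17000 m³/d
ΔV = Q × t = 17000 m³/d × 56 d = 9.52 × 10^5 m³
Δh = ΔV / (Sy × A) = 9.52 × 10^5 / (0.19 × 1.2 × 10^6) = 4.175 m

Δh ≈ 4.18 m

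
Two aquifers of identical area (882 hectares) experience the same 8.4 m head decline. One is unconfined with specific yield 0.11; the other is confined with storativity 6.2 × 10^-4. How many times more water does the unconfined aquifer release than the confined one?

ΔV_u / ΔV_c ≈ 177

A = 882 hectares = 8.82 × 10^6 m²
Unconfined: ΔV_u = Sy × A × Δh = 0.11 × 8.82 × 10^6 × 8.4 = 8.15 × 10^6 m³
Confined: ΔV_c = S × A × Δh = 6.2 × 10^-4 × 8.82 × 10^6 × 8.4 = 45930 m³
Ratio = ΔV_u / ΔV_c = Sy / S = 0.11 / 6.2 × 10^-4 = 177.4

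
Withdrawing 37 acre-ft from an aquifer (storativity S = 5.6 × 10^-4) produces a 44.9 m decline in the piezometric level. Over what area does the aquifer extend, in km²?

ΔV = 37 acre-ft = 45640 m³
A = ΔV / (S × Δh) = 45640 / (5.6 × 10^-4 × 44.9) = 1.815 × 10^6 m²
A = 1.815 × 10^6 m² = 1.815 km²

A ≈ 1.82 km²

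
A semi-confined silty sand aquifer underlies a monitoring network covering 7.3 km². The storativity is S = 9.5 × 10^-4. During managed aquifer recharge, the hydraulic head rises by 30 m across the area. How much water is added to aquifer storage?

A = 7.3 km² = 7.3 × 10^6 m²
ΔV = S × A × Δh = 9.5 × 10^-4 × 7.3 × 10^6 m² × 30 m = 2.08 × 10^5 m³

ΔV ≈ 2.08 × 10^5 m³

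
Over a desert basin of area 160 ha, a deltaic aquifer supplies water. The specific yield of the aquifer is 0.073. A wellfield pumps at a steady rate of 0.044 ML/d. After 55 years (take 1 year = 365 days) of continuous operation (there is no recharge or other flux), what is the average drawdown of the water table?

Δh ≈ 7.56 m

A = 160 ha = 1.6 × 10^6 m²
Q = 0.044 ML/d = 44 m³/d
t = 55 years = 20080 d
ΔV = Q × t = 44 m³/d × 20080 d = 8.833 × 10^5 m³
Δh = ΔV / (Sy × A) = 8.833 × 10^5 / (0.073 × 1.6 × 10^6) = 7.563 m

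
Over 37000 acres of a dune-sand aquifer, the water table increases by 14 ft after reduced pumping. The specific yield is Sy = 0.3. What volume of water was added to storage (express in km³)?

ΔV ≈ 0.192 km³

A = 37000 acres = 1.497 × 10^8 m²
Δh = 14 ft = 4.267 m
ΔV = Sy × A × Δh = 0.3 × 1.497 × 10^8 m² × 4.267 m = 1.917 × 10^8 m³
ΔV = 1.917 × 10^8 m³ = 0.1917 km³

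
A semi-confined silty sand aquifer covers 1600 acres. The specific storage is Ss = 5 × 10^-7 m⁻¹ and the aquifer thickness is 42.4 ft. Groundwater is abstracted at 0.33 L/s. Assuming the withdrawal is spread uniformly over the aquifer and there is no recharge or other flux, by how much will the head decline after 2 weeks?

Δh ≈ 9.54 m

b = 42.4 ft = 12.92 m
S = Ss × b = 5 × 10^-7 m⁻¹ × 12.92 m = 6.462 × 10^-6
A = 1600 acres = 6.475 × 10^6 m²
Q = 0.33 L/s = 28.51 m³/d
t = 2 weeks = 14 d
ΔV = Q × t = 28.51 m³/d × 14 d = 399.2 m³
Δh = ΔV / (S × A) = 399.2 / (6.462 × 10^-6 × 6.475 × 10^6) = 9.54 m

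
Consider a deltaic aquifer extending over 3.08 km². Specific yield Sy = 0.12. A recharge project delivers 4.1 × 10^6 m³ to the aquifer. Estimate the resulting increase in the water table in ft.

Δh ≈ 36.4 ft

A = 3.08 km² = 3.08 × 10^6 m²
Δh = ΔV / (Sy × A) = 4.1 × 10^6 m³ / (0.12 × 3.08 × 10^6 m²) = 11.09 m
Δh = 11.09 m = 36.39 ft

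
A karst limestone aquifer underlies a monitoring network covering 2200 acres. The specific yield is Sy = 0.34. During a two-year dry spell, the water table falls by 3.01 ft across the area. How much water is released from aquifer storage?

A = 2200 acres = 8.903 × 10^6 m²
Δh = 3.01 ft = 0.9174 m
ΔV = Sy × A × Δh = 0.34 × 8.903 × 10^6 m² × 0.9174 m = 2.777 × 10^6 m³

ΔV ≈ 2.78 × 10^6 m³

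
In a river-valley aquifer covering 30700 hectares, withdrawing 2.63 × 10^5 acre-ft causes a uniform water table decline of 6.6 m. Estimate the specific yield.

A = 30700 hectares = 3.07 × 10^8 m²
ΔV = 2.63 × 10^5 acre-ft = 3.244 × 10^8 m³
Sy = ΔV / (A × Δh) = 3.244 × 10^8 m³ / (3.07 × 10^8 m² × 6.6 m) = 0.1601

Sy ≈ 0.16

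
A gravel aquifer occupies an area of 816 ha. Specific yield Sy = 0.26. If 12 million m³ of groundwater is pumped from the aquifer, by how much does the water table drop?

A = 816 ha = 8.16 × 10^6 m²
ΔV = 12 million m³ = 1.2 × 10^7 m³
Δh = ΔV / (Sy × A) = 1.2 × 10^7 m³ / (0.26 × 8.16 × 10^6 m²) = 5.656 m

Δh ≈ 5.66 m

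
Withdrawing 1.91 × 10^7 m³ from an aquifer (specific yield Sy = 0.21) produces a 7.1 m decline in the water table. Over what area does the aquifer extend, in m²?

A = ΔV / (Sy × Δh) = 1.91 × 10^7 / (0.21 × 7.1) = 1.281 × 10^7 m²

A ≈ 1.28 × 10^7 m²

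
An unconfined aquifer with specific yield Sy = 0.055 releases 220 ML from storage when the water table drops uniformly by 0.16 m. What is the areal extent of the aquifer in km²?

ΔV = 220 ML = 2.2 × 10^5 m³
A = ΔV / (Sy × Δh) = 2.2 × 10^5 / (0.055 × 0.16) = 2.5 × 10^7 m²
A = 2.5 × 10^7 m² = 25 km²

A ≈ 25 km²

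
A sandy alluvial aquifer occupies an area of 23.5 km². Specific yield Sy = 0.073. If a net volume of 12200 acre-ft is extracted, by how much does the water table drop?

A = 23.5 km² = 2.35 × 10^7 m²
ΔV = 12200 acre-ft = 1.505 × 10^7 m³
Δh = ΔV / (Sy × A) = 1.505 × 10^7 m³ / (0.073 × 2.35 × 10^7 m²) = 8.772 m

Δh ≈ 8.77 m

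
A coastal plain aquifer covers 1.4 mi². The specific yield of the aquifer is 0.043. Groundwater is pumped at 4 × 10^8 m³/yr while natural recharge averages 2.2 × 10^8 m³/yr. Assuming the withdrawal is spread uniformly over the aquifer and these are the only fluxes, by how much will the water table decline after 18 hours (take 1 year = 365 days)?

Δh ≈ 2.37 m

A = 1.4 mi² = 3.626 × 10^6 m²
Net abstraction = 4 × 10^8 − 2.2 × 10^8 = 1.8 × 10^8 m³/yr
Q_net = 1.8 × 10^8 m³/yr = 4.932 × 10^5 m³/d
t = 18 hours = 0.75 d
ΔV = Q × t = 4.932 × 10^5 m³/d × 0.75 d = 3.699 × 10^5 m³
Δh = ΔV / (Sy × A) = 3.699 × 10^5 / (0.043 × 3.626 × 10^6) = 2.372 m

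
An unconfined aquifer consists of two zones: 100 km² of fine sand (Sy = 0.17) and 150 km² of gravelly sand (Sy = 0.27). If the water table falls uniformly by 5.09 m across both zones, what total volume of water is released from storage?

A₁ = 100 km² = 1 × 10^8 m²; A₂ = 150 km² = 1.5 × 10^8 m²
ΔV₁ = 0.17 × 1 × 10^8 × 5.09 = 8.653 × 10^7 m³
ΔV₂ = 0.27 × 1.5 × 10^8 × 5.09 = 2.061 × 10^8 m³
ΔV = ΔV₁ + ΔV₂ = 2.927 × 10^8 m³

ΔV ≈ 2.93 × 10^8 m³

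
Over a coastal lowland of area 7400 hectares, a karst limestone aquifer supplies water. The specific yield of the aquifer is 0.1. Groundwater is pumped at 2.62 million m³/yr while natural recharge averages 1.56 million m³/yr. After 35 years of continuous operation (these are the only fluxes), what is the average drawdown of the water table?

A = 7400 hectares = 7.4 × 10^7 m²
Net abstraction = 2.62 − 1.56 = 1.06 million m³/yr
Q_net = 1.06 million m³/yr = 2904 m³/d
t = 35 years = 12780 d
ΔV = Q × t = 2904 m³/d × 12780 d = 3.71 × 10^7 m³
Δh = ΔV / (Sy × A) = 3.71 × 10^7 / (0.1 × 7.4 × 10^7) = 5.014 m

Δh ≈ 5.01 m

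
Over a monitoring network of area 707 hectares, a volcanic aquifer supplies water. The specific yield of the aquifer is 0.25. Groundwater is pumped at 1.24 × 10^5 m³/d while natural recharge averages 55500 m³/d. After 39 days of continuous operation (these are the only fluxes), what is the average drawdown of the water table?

Δh ≈ 1.51 m

A = 707 hectares = 7.07 × 10^6 m²
Net abstraction = 1.24 × 10^5 − 55500 = 68500 m³/d
ΔV = Q × t = 68500 m³/d × 39 d = 2.671 × 10^6 m³
Δh = ΔV / (Sy × A) = 2.671 × 10^6 / (0.25 × 7.07 × 10^6) = 1.511 m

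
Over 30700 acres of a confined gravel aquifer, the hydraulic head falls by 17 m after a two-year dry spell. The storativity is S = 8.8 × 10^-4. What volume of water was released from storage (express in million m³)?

ΔV ≈ 1.86 million m³

A = 30700 acres = 1.242 × 10^8 m²
ΔV = S × A × Δh = 8.8 × 10^-4 × 1.242 × 10^8 m² × 17 m = 1.859 × 10^6 m³
ΔV = 1.859 × 10^6 m³ = 1.859 million m³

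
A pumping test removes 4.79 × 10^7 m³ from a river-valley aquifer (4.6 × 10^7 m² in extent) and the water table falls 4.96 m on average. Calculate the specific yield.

Sy = ΔV / (A × Δh) = 4.79 × 10^7 m³ / (4.6 × 10^7 m² × 4.96 m) = 0.2099

Sy ≈ 0.21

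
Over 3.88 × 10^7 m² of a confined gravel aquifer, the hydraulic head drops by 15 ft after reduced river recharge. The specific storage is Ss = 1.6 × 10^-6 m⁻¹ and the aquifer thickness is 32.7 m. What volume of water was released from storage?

S = Ss × b = 1.6 × 10^-6 m⁻¹ × 32.7 m = 5.232 × 10^-5
Δh = 15 ft = 4.572 m
ΔV = S × A × Δh = 5.232 × 10^-5 × 3.88 × 10^7 m² × 4.572 m = 9281 m³

ΔV ≈ 9280 m³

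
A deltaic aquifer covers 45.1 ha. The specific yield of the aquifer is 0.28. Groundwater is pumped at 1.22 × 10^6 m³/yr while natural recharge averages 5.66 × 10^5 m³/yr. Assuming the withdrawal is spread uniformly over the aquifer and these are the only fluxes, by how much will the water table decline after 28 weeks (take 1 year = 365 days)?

Δh ≈ 2.78 m

A = 45.1 ha = 4.51 × 10^5 m²
Net abstraction = 1.22 × 10^6 − 5.66 × 10^5 = 6.54 × 10^5 m³/yr
Q_net = 6.54 × 10^5 m³/yr = 1792 m³/d
t = 28 weeks = 196 d
ΔV = Q × t = 1792 m³/d × 196 d = 3.512 × 10^5 m³
Δh = ΔV / (Sy × A) = 3.512 × 10^5 / (0.28 × 4.51 × 10^5) = 2.781 m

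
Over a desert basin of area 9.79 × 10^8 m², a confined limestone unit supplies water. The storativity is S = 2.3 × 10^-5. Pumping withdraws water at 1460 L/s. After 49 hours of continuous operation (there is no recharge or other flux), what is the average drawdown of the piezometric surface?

Q = 1460 L/s = 1.261 × 10^5 m³/d
t = 49 hours = 2.042 d
ΔV = Q × t = 1.261 × 10^5 m³/d × 2.042 d = 2.575 × 10^5 m³
Δh = ΔV / (S × A) = 2.575 × 10^5 / (2.3 × 10^-5 × 9.79 × 10^8) = 11.44 m

Δh ≈ 11.4 m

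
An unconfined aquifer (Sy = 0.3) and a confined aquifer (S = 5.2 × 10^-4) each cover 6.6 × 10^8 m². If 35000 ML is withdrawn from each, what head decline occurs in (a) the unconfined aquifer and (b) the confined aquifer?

Δh_u ≈ 0.177 m; Δh_c ≈ 102 m

ΔV = 35000 ML = 3.5 × 10^7 m³
Unconfined: Δh_u = ΔV/(Sy·A) = 3.5 × 10^7/(0.3 × 6.6 × 10^8) = 0.1768 m
Confined: Δh_c = ΔV/(S·A) = 3.5 × 10^7/(5.2 × 10^-4 × 6.6 × 10^8) = 102 m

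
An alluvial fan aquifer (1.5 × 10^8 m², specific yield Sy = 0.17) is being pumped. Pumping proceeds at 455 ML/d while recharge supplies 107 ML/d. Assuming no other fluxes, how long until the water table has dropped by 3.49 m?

t ≈ 256 days

ΔV = Sy × A × Δh = 0.17 × 1.5 × 10^8 × 3.49 = 8.899 × 10^7 m³
Net withdrawal = 455 − 107 = 348 ML/d = 3.48 × 10^5 m³/d
t = ΔV / Q = 8.899 × 10^7 m³ / 3.48 × 10^5 m³/d = 255.7 d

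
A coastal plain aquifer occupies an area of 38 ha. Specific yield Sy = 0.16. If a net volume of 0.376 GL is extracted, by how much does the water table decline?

A = 38 ha = 3.8 × 10^5 m²
ΔV = 0.376 GL = 3.76 × 10^5 m³
Δh = ΔV / (Sy × A) = 3.76 × 10^5 m³ / (0.16 × 3.8 × 10^5 m²) = 6.184 m

Δh ≈ 6.18 m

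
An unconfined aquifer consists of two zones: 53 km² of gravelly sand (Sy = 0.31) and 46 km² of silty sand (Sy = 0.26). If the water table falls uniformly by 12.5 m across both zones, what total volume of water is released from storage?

ΔV ≈ 3.55 × 10^8 m³

A₁ = 53 km² = 5.3 × 10^7 m²; A₂ = 46 km² = 4.6 × 10^7 m²
ΔV₁ = 0.31 × 5.3 × 10^7 × 12.5 = 2.054 × 10^8 m³
ΔV₂ = 0.26 × 4.6 × 10^7 × 12.5 = 1.495 × 10^8 m³
ΔV = ΔV₁ + ΔV₂ = 3.549 × 10^8 m³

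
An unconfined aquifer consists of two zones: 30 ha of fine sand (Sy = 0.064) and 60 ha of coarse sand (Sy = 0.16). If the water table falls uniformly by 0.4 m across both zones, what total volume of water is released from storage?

A₁ = 30 ha = 3 × 10^5 m²; A₂ = 60 ha = 6 × 10^5 m²
ΔV₁ = 0.064 × 3 × 10^5 × 0.4 = 7680 m³
ΔV₂ = 0.16 × 6 × 10^5 × 0.4 = 38400 m³
ΔV = ΔV₁ + ΔV₂ = 46080 m³

ΔV ≈ 46100 m³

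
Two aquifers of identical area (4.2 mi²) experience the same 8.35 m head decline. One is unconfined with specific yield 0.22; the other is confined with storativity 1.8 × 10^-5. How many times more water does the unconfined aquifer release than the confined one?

A = 4.2 mi² = 1.088 × 10^7 m²
Unconfined: ΔV_u = Sy × A × Δh = 0.22 × 1.088 × 10^7 × 8.35 = 1.998 × 10^7 m³
Confined: ΔV_c = S × A × Δh = 1.8 × 10^-5 × 1.088 × 10^7 × 8.35 = 1635 m³
Ratio = ΔV_u / ΔV_c = Sy / S = 0.22 / 1.8 × 10^-5 = 12220

ΔV_u / ΔV_c ≈ 12200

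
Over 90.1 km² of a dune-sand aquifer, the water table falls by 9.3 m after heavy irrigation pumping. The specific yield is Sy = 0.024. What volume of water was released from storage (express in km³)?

ΔV ≈ 0.0201 km³

A = 90.1 km² = 9.01 × 10^7 m²
ΔV = Sy × A × Δh = 0.024 × 9.01 × 10^7 m² × 9.3 m = 2.011 × 10^7 m³
ΔV = 2.011 × 10^7 m³ = 0.02011 km³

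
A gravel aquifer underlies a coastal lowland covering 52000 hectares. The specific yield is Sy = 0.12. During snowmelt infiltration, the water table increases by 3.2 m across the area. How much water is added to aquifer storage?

A = 52000 hectares = 5.2 × 10^8 m²
ΔV = Sy × A × Δh = 0.12 × 5.2 × 10^8 m² × 3.2 m = 1.997 × 10^8 m³

ΔV ≈ 2 × 10^8 m³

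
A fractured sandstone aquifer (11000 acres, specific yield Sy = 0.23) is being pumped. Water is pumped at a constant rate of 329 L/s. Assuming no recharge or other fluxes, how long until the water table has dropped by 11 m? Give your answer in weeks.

A = 11000 acres = 4.452 × 10^7 m²
ΔV = Sy × A × Δh = 0.23 × 4.452 × 10^7 × 11 = 1.126 × 10^8 m³
Q = 329 L/s = 28430 m³/d
t = ΔV / Q = 1.126 × 10^8 m³ / 28430 m³/d = 3962 d
t = 3962 d ≈ 566 weeks

t ≈ 566 weeks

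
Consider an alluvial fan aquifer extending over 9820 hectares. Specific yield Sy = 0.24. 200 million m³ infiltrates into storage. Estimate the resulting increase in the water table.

Δh ≈ 8.49 m

A = 9820 hectares = 9.82 × 10^7 m²
ΔV = 200 million m³ = 2 × 10^8 m³
Δh = ΔV / (Sy × A) = 2 × 10^8 m³ / (0.24 × 9.82 × 10^7 m²) = 8.486 m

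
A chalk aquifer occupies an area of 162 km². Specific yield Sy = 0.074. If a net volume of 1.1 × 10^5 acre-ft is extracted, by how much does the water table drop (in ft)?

Δh ≈ 37.1 ft

A = 162 km² = 1.62 × 10^8 m²
ΔV = 1.1 × 10^5 acre-ft = 1.357 × 10^8 m³
Δh = ΔV / (Sy × A) = 1.357 × 10^8 m³ / (0.074 × 1.62 × 10^8 m²) = 11.32 m
Δh = 11.32 m = 37.13 ft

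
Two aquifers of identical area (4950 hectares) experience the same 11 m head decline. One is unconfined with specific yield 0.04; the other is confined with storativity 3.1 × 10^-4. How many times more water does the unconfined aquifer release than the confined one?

ΔV_u / ΔV_c ≈ 129

A = 4950 hectares = 4.95 × 10^7 m²
Unconfined: ΔV_u = Sy × A × Δh = 0.04 × 4.95 × 10^7 × 11 = 2.178 × 10^7 m³
Confined: ΔV_c = S × A × Δh = 3.1 × 10^-4 × 4.95 × 10^7 × 11 = 1.688 × 10^5 m³
Ratio = ΔV_u / ΔV_c = Sy / S = 0.04 / 3.1 × 10^-4 = 129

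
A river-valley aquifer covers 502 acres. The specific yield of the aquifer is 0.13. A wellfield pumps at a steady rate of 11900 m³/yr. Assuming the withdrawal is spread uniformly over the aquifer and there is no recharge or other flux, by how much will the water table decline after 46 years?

A = 502 acres = 2.032 × 10^6 m²
Q = 11900 m³/yr = 32.6 m³/d
t = 46 years = 16790 d
ΔV = Q × t = 32.6 m³/d × 16790 d = 5.474 × 10^5 m³
Δh = ΔV / (Sy × A) = 5.474 × 10^5 / (0.13 × 2.032 × 10^6) = 2.073 m

Δh ≈ 2.07 m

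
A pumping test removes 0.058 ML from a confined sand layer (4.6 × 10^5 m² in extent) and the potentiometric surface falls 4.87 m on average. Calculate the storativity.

S ≈ 2.6 × 10^-5

ΔV = 0.058 ML = 58 m³
S = ΔV / (A × Δh) = 58 m³ / (4.6 × 10^5 m² × 4.87 m) = 2.589 × 10^-5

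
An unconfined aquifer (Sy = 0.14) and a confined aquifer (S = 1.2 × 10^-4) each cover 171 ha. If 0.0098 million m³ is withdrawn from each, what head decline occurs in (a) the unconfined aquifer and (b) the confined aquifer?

Δh_u ≈ 0.0409 m; Δh_c ≈ 47.8 m

A = 171 ha = 1.71 × 10^6 m²
ΔV = 0.0098 million m³ = 9800 m³
Unconfined: Δh_u = ΔV/(Sy·A) = 9800/(0.14 × 1.71 × 10^6) = 0.04094 m
Confined: Δh_c = ΔV/(S·A) = 9800/(1.2 × 10^-4 × 1.71 × 10^6) = 47.76 m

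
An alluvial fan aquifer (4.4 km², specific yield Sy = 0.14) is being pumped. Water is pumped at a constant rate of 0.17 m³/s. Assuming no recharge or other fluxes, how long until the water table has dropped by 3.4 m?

A = 4.4 km² = 4.4 × 10^6 m²
ΔV = Sy × A × Δh = 0.14 × 4.4 × 10^6 × 3.4 = 2.094 × 10^6 m³
Q = 0.17 m³/s = 14690 m³/d
t = ΔV / Q = 2.094 × 10^6 m³ / 14690 m³/d = 142.6 d

t ≈ 143 days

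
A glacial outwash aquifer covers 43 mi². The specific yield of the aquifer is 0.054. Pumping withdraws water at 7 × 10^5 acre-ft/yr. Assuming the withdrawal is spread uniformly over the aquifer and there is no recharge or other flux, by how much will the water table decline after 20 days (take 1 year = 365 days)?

Δh ≈ 7.87 m

A = 43 mi² = 1.114 × 10^8 m²
Q = 7 × 10^5 acre-ft/yr = 2.366 × 10^6 m³/d
ΔV = Q × t = 2.366 × 10^6 m³/d × 20 d = 4.731 × 10^7 m³
Δh = ΔV / (Sy × A) = 4.731 × 10^7 / (0.054 × 1.114 × 10^8) = 7.867 m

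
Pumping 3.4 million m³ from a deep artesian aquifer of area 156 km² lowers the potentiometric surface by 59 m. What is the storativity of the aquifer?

A = 156 km² = 1.56 × 10^8 m²
ΔV = 3.4 million m³ = 3.4 × 10^6 m³
S = ΔV / (A × Δh) = 3.4 × 10^6 m³ / (1.56 × 10^8 m² × 59 m) = 3.694 × 10^-4

S ≈ 3.7 × 10^-4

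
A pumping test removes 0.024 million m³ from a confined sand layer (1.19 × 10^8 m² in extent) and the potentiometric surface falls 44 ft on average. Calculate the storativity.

Δh = 44 ft = 13.41 m
ΔV = 0.024 million m³ = 24000 m³
S = ΔV / (A × Δh) = 24000 m³ / (1.19 × 10^8 m² × 13.41 m) = 1.504 × 10^-5

S ≈ 1.5 × 10^-5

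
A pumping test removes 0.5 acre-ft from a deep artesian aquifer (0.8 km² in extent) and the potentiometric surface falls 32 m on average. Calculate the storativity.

A = 0.8 km² = 8 × 10^5 m²
ΔV = 0.5 acre-ft = 616.7 m³
S = ΔV / (A × Δh) = 616.7 m³ / (8 × 10^5 m² × 32 m) = 2.409 × 10^-5

S ≈ 2.4 × 10^-5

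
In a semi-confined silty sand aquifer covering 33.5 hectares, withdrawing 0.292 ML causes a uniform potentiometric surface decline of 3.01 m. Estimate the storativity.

A = 33.5 hectares = 3.35 × 10^5 m²
ΔV = 0.292 ML = 292 m³
S = ΔV / (A × Δh) = 292 m³ / (3.35 × 10^5 m² × 3.01 m) = 2.896 × 10^-4

S ≈ 2.9 × 10^-4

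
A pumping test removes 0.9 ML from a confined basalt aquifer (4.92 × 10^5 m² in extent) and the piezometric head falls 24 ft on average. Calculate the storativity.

S ≈ 2.5 × 10^-4

Δh = 24 ft = 7.315 m
ΔV = 0.9 ML = 900 m³
S = ΔV / (A × Δh) = 900 m³ / (4.92 × 10^5 m² × 7.315 m) = 2.501 × 10^-4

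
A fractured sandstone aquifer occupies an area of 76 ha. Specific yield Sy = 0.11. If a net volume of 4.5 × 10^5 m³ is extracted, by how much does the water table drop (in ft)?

Δh ≈ 17.7 ft

A = 76 ha = 7.6 × 10^5 m²
Δh = ΔV / (Sy × A) = 4.5 × 10^5 m³ / (0.11 × 7.6 × 10^5 m²) = 5.383 m
Δh = 5.383 m = 17.66 ft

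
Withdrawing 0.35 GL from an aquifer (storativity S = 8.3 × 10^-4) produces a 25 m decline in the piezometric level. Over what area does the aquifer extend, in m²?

ΔV = 0.35 GL = 3.5 × 10^5 m³
A = ΔV / (S × Δh) = 3.5 × 10^5 / (8.3 × 10^-4 × 25) = 1.687 × 10^7 m²

A ≈ 1.69 × 10^7 m²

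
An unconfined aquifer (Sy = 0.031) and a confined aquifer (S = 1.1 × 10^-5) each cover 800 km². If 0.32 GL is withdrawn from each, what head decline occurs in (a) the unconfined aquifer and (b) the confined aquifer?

A = 800 km² = 8 × 10^8 m²
ΔV = 0.32 GL = 3.2 × 10^5 m³
Unconfined: Δh_u = ΔV/(Sy·A) = 3.2 × 10^5/(0.031 × 8 × 10^8) = 0.0129 m
Confined: Δh_c = ΔV/(S·A) = 3.2 × 10^5/(1.1 × 10^-5 × 8 × 10^8) = 36.36 m

Δh_u ≈ 0.0129 m; Δh_c ≈ 36.4 m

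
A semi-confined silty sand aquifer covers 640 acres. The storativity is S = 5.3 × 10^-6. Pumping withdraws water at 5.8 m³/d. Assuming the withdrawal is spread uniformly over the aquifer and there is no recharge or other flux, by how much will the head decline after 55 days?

A = 640 acres = 2.59 × 10^6 m²
ΔV = Q × t = 5.8 m³/d × 55 d = 319 m³
Δh = ΔV / (S × A) = 319 / (5.3 × 10^-6 × 2.59 × 10^6) = 23.24 m

Δh ≈ 23.2 m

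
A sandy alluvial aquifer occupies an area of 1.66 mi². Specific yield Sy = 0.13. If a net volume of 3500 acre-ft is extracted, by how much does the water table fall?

Δh ≈ 7.72 m

A = 1.66 mi² = 4.299 × 10^6 m²
ΔV = 3500 acre-ft = 4.317 × 10^6 m³
Δh = ΔV / (Sy × A) = 4.317 × 10^6 m³ / (0.13 × 4.299 × 10^6 m²) = 7.724 m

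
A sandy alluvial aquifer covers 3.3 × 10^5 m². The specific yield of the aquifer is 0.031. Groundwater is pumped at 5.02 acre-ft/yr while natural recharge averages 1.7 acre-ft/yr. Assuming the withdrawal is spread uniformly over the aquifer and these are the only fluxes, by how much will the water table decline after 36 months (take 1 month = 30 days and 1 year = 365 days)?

Δh ≈ 1.18 m

Net abstraction = 5.02 − 1.7 = 3.32 acre-ft/yr
Q_net = 3.32 acre-ft/yr = 11.22 m³/d
t = 36 months = 1080 d
ΔV = Q × t = 11.22 m³/d × 1080 d = 12120 m³
Δh = ΔV / (Sy × A) = 12120 / (0.031 × 3.3 × 10^5) = 1.184 m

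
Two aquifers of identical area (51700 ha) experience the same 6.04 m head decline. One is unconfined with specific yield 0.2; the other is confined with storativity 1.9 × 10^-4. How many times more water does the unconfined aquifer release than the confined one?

ΔV_u / ΔV_c ≈ 1050

A = 51700 ha = 5.17 × 10^8 m²
Unconfined: ΔV_u = Sy × A × Δh = 0.2 × 5.17 × 10^8 × 6.04 = 6.245 × 10^8 m³
Confined: ΔV_c = S × A × Δh = 1.9 × 10^-4 × 5.17 × 10^8 × 6.04 = 5.933 × 10^5 m³
Ratio = ΔV_u / ΔV_c = Sy / S = 0.2 / 1.9 × 10^-4 = 1053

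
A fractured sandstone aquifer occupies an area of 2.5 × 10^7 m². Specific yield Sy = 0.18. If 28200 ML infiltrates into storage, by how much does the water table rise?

ΔV = 28200 ML = 2.82 × 10^7 m³
Δh = ΔV / (Sy × A) = 2.82 × 10^7 m³ / (0.18 × 2.5 × 10^7 m²) = 6.267 m

Δh ≈ 6.27 m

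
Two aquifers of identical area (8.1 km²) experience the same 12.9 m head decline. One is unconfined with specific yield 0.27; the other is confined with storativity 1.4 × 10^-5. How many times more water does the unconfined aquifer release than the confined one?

A = 8.1 km² = 8.1 × 10^6 m²
Unconfined: ΔV_u = Sy × A × Δh = 0.27 × 8.1 × 10^6 × 12.9 = 2.821 × 10^7 m³
Confined: ΔV_c = S × A × Δh = 1.4 × 10^-5 × 8.1 × 10^6 × 12.9 = 1463 m³
Ratio = ΔV_u / ΔV_c = Sy / S = 0.27 / 1.4 × 10^-5 = 19290

ΔV_u / ΔV_c ≈ 19300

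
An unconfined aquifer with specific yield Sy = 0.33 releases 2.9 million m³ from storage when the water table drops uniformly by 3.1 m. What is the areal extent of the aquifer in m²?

ΔV = 2.9 million m³ = 2.9 × 10^6 m³
A = ΔV / (Sy × Δh) = 2.9 × 10^6 / (0.33 × 3.1) = 2.835 × 10^6 m²

A ≈ 2.83 × 10^6 m²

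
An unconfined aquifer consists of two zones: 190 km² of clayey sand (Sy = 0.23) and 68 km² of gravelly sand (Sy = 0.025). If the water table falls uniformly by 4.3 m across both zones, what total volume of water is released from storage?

A₁ = 190 km² = 1.9 × 10^8 m²; A₂ = 68 km² = 6.8 × 10^7 m²
ΔV₁ = 0.23 × 1.9 × 10^8 × 4.3 = 1.879 × 10^8 m³
ΔV₂ = 0.025 × 6.8 × 10^7 × 4.3 = 7.31 × 10^6 m³
ΔV = ΔV₁ + ΔV₂ = 1.952 × 10^8 m³

ΔV ≈ 1.95 × 10^8 m³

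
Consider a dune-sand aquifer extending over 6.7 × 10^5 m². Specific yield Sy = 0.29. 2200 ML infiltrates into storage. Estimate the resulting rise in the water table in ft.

ΔV = 2200 ML = 2.2 × 10^6 m³
Δh = ΔV / (Sy × A) = 2.2 × 10^6 m³ / (0.29 × 6.7 × 10^5 m²) = 11.32 m
Δh = 11.32 m = 37.15 ft

Δh ≈ 37.1 ft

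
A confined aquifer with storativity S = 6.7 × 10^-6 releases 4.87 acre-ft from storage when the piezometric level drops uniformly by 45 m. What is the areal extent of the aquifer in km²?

ΔV = 4.87 acre-ft = 6007 m³
A = ΔV / (S × Δh) = 6007 / (6.7 × 10^-6 × 45) = 1.992 × 10^7 m²
A = 1.992 × 10^7 m² = 19.92 km²

A ≈ 19.9 km²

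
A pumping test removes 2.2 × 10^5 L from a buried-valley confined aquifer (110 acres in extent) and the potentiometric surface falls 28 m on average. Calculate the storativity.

A = 110 acres = 4.452 × 10^5 m²
ΔV = 2.2 × 10^5 L = 220 m³
S = ΔV / (A × Δh) = 220 m³ / (4.452 × 10^5 m² × 28 m) = 1.765 × 10^-5

S ≈ 1.8 × 10^-5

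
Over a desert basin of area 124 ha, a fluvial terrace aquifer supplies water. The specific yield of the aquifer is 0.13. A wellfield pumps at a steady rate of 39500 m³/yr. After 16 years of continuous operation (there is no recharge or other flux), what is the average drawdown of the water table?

Δh ≈ 3.92 m

A = 124 ha = 1.24 × 10^6 m²
Q = 39500 m³/yr = 108.2 m³/d
t = 16 years = 5840 d
ΔV = Q × t = 108.2 m³/d × 5840 d = 6.32 × 10^5 m³
Δh = ΔV / (Sy × A) = 6.32 × 10^5 / (0.13 × 1.24 × 10^6) = 3.921 m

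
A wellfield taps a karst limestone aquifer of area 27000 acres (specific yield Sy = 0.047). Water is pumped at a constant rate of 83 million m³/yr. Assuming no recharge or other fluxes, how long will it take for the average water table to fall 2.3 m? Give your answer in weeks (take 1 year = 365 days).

t ≈ 7.42 weeks

A = 27000 acres = 1.093 × 10^8 m²
ΔV = Sy × A × Δh = 0.047 × 1.093 × 10^8 × 2.3 = 1.181 × 10^7 m³
Q = 83 million m³/yr = 2.274 × 10^5 m³/d
t = ΔV / Q = 1.181 × 10^7 m³ / 2.274 × 10^5 m³/d = 51.94 d
t = 51.94 d ≈ 7.42 weeks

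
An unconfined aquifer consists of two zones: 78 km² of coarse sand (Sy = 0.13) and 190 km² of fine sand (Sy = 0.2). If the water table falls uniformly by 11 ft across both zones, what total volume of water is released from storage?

A₁ = 78 km² = 7.8 × 10^7 m²; A₂ = 190 km² = 1.9 × 10^8 m²
Δh = 11 ft = 3.353 m
ΔV₁ = 0.13 × 7.8 × 10^7 × 3.353 = 3.4 × 10^7 m³
ΔV₂ = 0.2 × 1.9 × 10^8 × 3.353 = 1.274 × 10^8 m³
ΔV = ΔV₁ + ΔV₂ = 1.614 × 10^8 m³

ΔV ≈ 1.61 × 10^8 m³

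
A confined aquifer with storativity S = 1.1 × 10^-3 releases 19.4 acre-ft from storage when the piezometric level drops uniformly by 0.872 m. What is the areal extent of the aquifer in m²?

A ≈ 2.49 × 10^7 m²

ΔV = 19.4 acre-ft = 23930 m³
A = ΔV / (S × Δh) = 23930 / (0.0011 × 0.872) = 2.495 × 10^7 m²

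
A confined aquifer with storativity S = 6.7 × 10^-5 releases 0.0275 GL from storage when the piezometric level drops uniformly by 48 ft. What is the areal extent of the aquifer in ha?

Δh = 48 ft = 14.63 m
ΔV = 0.0275 GL = 27500 m³
A = ΔV / (S × Δh) = 27500 / (6.7 × 10^-5 × 14.63) = 2.805 × 10^7 m²
A = 2.805 × 10^7 m² = 2805 ha

A ≈ 2810 ha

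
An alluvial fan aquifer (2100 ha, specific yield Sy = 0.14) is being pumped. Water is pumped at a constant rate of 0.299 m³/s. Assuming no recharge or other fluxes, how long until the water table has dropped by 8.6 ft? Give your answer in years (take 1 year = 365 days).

A = 2100 ha = 2.1 × 10^7 m²
Δh = 8.6 ft = 2.621 m
ΔV = Sy × A × Δh = 0.14 × 2.1 × 10^7 × 2.621 = 7.707 × 10^6 m³
Q = 0.299 m³/s = 25830 m³/d
t = ΔV / Q = 7.707 × 10^6 m³ / 25830 m³/d = 298.3 d
t = 298.3 d ≈ 0.8173 years

t ≈ 0.817 years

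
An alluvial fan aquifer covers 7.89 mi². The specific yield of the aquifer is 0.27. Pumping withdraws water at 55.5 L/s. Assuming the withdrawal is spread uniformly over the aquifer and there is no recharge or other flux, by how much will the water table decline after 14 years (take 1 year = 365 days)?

A = 7.89 mi² = 2.044 × 10^7 m²
Q = 55.5 L/s = 4795 m³/d
t = 14 years = 5110 d
ΔV = Q × t = 4795 m³/d × 5110 d = 2.45 × 10^7 m³
Δh = ΔV / (Sy × A) = 2.45 × 10^7 / (0.27 × 2.044 × 10^7) = 4.441 m

Δh ≈ 4.44 m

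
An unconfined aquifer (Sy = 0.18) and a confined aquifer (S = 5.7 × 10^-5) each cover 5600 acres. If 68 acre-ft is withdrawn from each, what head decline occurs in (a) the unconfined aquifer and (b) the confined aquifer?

Δh_u ≈ 0.0206 m; Δh_c ≈ 64.9 m

A = 5600 acres = 2.266 × 10^7 m²
ΔV = 68 acre-ft = 83880 m³
Unconfined: Δh_u = ΔV/(Sy·A) = 83880/(0.18 × 2.266 × 10^7) = 0.02056 m
Confined: Δh_c = ΔV/(S·A) = 83880/(5.7 × 10^-5 × 2.266 × 10^7) = 64.93 m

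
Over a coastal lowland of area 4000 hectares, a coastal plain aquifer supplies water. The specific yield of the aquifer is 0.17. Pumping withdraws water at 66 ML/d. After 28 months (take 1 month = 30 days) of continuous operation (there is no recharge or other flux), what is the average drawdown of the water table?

A = 4000 hectares = 4 × 10^7 m²
Q = 66 ML/d = 66000 m³/d
t = 28 months = 840 d
ΔV = Q × t = 66000 m³/d × 840 d = 5.544 × 10^7 m³
Δh = ΔV / (Sy × A) = 5.544 × 10^7 / (0.17 × 4 × 10^7) = 8.153 m

Δh ≈ 8.15 m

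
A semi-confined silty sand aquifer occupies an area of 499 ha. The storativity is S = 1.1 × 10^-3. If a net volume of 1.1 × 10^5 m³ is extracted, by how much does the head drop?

Δh ≈ 20 m

A = 499 ha = 4.99 × 10^6 m²
Δh = ΔV / (S × A) = 1.1 × 10^5 m³ / (0.0011 × 4.99 × 10^6 m²) = 20.04 m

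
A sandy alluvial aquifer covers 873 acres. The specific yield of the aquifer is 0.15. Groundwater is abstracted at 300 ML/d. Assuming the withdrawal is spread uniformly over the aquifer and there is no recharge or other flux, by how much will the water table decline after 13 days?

A = 873 acres = 3.533 × 10^6 m²
Q = 300 ML/d = 3 × 10^5 m³/d
ΔV = Q × t = 3 × 10^5 m³/d × 13 d = 3.9 × 10^6 m³
Δh = ΔV / (Sy × A) = 3.9 × 10^6 / (0.15 × 3.533 × 10^6) = 7.359 m

Δh ≈ 7.36 m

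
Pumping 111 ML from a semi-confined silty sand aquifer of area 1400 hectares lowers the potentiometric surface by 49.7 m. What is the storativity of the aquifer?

A = 1400 hectares = 1.4 × 10^7 m²
ΔV = 111 ML = 1.11 × 10^5 m³
S = ΔV / (A × Δh) = 1.11 × 10^5 m³ / (1.4 × 10^7 m² × 49.7 m) = 1.595 × 10^-4

S ≈ 1.6 × 10^-4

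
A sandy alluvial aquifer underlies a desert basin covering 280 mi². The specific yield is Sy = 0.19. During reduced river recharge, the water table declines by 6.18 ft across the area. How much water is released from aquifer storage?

ΔV ≈ 2.6 × 10^8 m³

A = 280 mi² = 7.252 × 10^8 m²
Δh = 6.18 ft = 1.884 m
ΔV = Sy × A × Δh = 0.19 × 7.252 × 10^8 m² × 1.884 m = 2.595 × 10^8 m³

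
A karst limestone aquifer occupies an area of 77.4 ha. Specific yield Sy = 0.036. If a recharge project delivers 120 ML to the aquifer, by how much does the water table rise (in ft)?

Δh ≈ 14.1 ft

A = 77.4 ha = 7.74 × 10^5 m²
ΔV = 120 ML = 1.2 × 10^5 m³
Δh = ΔV / (Sy × A) = 1.2 × 10^5 m³ / (0.036 × 7.74 × 10^5 m²) = 4.307 m
Δh = 4.307 m = 14.13 ft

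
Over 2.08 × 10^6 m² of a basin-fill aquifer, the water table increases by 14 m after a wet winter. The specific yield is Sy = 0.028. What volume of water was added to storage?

ΔV ≈ 8.15 × 10^5 m³

ΔV = Sy × A × Δh = 0.028 × 2.08 × 10^6 m² × 14 m = 8.154 × 10^5 m³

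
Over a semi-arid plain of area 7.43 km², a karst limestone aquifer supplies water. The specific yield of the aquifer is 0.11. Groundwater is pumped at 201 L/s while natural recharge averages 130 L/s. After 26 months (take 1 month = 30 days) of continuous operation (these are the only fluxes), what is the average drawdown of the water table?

A = 7.43 km² = 7.43 × 10^6 m²
Net abstraction = 201 − 130 = 71 L/s
Q_net = 71 L/s = 6134 m³/d
t = 26 months = 780 d
ΔV = Q × t = 6134 m³/d × 780 d = 4.785 × 10^6 m³
Δh = ΔV / (Sy × A) = 4.785 × 10^6 / (0.11 × 7.43 × 10^6) = 5.854 m

Δh ≈ 5.85 m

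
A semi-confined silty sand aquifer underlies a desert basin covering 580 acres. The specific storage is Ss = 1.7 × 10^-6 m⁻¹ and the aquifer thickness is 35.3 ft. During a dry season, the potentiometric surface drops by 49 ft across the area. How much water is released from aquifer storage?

ΔV ≈ 641 m³

b = 35.3 ft = 10.76 m
S = Ss × b = 1.7 × 10^-6 m⁻¹ × 10.76 m = 1.829 × 10^-5
A = 580 acres = 2.347 × 10^6 m²
Δh = 49 ft = 14.94 m
ΔV = S × A × Δh = 1.829 × 10^-5 × 2.347 × 10^6 m² × 14.94 m = 641.2 m³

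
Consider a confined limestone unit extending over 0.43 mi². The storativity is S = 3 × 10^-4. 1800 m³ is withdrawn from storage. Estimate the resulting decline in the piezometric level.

A = 0.43 mi² = 1.114 × 10^6 m²
Δh = ΔV / (S × A) = 1800 m³ / (3 × 10^-4 × 1.114 × 10^6 m²) = 5.387 m

Δh ≈ 5.39 m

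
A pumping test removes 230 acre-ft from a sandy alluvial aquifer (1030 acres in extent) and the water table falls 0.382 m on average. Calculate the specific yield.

A = 1030 acres = 4.168 × 10^6 m²
ΔV = 230 acre-ft = 2.837 × 10^5 m³
Sy = ΔV / (A × Δh) = 2.837 × 10^5 m³ / (4.168 × 10^6 m² × 0.382 m) = 0.1782

Sy ≈ 0.18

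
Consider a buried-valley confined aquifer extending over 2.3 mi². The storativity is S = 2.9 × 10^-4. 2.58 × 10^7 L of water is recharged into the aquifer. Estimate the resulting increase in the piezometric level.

A = 2.3 mi² = 5.957 × 10^6 m²
ΔV = 2.58 × 10^7 L = 25800 m³
Δh = ΔV / (S × A) = 25800 m³ / (2.9 × 10^-4 × 5.957 × 10^6 m²) = 14.93 m

Δh ≈ 14.9 m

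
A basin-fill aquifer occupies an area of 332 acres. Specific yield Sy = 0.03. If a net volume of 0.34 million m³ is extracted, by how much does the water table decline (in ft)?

Δh ≈ 27.7 ft

A = 332 acres = 1.344 × 10^6 m²
ΔV = 0.34 million m³ = 3.4 × 10^5 m³
Δh = ΔV / (Sy × A) = 3.4 × 10^5 m³ / (0.03 × 1.344 × 10^6 m²) = 8.435 m
Δh = 8.435 m = 27.67 ft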